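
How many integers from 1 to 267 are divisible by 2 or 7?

Multiples of 2: 133. Multiples of 7: 38. Of both (lcm=14): 19.
By inclusion-exclusion: 133 + 38 - 19.

Final answer: 152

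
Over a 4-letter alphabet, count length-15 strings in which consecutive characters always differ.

Let g(n) count such strings. g(1) = 4, and each valid string of length n-1 extends in 3 ways (any symbol but the last), so g(n) = 3 g(n-1).
Total: g(15) = 4 x 3^14.

Final answer: 4 x 3^{14} = 19131876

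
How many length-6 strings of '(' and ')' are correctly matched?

This is counted by the nth Catalan number C_n. Here n = 3 (pairs).
C_n = (2n)!/(n!(n+1)!), so C_{3} = 6!/(3! x 4!) = C(6,3)/4 = 20/4.

Final answer: C_{3} = 5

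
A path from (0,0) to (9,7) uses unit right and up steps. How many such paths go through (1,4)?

Paths (0,0)->(1,4): C(5,4) = 5.
Paths (1,4)->(9,7): C(11,3) = 165.
By multiplication principle: 5 x 165.

Final answer: 825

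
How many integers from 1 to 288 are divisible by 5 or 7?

Multiples of 5: 57. Multiples of 7: 41. Of both (lcm=35): 8.
By inclusion-exclusion: 57 + 41 - 8.

Final answer: 90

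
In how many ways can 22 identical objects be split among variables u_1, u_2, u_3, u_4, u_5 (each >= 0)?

Stars and bars with 22 stars and 4 bars:
C(22+5-1, 5-1) = C(26,4).

Final answer: C(26,4) = 14950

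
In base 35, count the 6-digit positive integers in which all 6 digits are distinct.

First digit: 34 (nonzero). Second: 34 (not first). Third: 33, etc.
Total: 34 x 34 x 33 x 32 x 31 x 30.

Final answer: 1135284480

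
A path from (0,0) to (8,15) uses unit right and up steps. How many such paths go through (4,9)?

Paths (0,0)->(4,9): C(13,9) = 715.
Paths (4,9)->(8,15): C(10,6) = 210.
By multiplication principle: 715 x 210.

Final answer: 150150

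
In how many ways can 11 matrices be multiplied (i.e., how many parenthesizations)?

The structures are counted by the Catalan number C_n. Here n = 11 - 1 = 10.
C_n = C(2n,n) - C(2n,n+1), so C_{10} = C(20,10) - C(20,11) = 184756 - 167960.

Final answer: C_{10} = 16796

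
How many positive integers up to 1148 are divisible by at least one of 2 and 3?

Multiples of 2: 574. Multiples of 3: 382. Of both (lcm=6): 191.
By inclusion-exclusion: 574 + 382 - 191.

Final answer: 765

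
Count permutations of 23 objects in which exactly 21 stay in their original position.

Choose which 21 elements are fixed: C(23,21) = 253.
Derange the remaining 2 using D(j) = (j-1)(D(j-1) + D(j-2)), D(0)=1, D(1)=0: D(2)=1.
Total: 253 x 1.

Final answer: C(23,21) D(2) = 253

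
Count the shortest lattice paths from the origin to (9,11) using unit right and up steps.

Each path has 9 right steps and 11 up steps in some order (20 steps total).
Choose which 11 of the 20 steps are up: C(20,11).

Final answer: C(20,11) = 167960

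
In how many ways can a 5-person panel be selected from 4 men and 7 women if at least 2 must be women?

Sum over valid woman counts:
C(7,2)C(4,3) = 84
C(7,3)C(4,2) = 210
C(7,4)C(4,1) = 140
C(7,5)C(4,0) = 21
Total: 84 + 210 + 140 + 21.

Final answer: 455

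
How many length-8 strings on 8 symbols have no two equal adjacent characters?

Let g(n) count such strings. g(1) = 8, and each valid string of length n-1 extends in 7 ways (any symbol but the last), so g(n) = 7 g(n-1).
Total: g(8) = 8 x 7^7.

Final answer: 8 x 7^{7} = 6588344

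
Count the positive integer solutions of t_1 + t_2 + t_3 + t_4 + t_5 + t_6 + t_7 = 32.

Substitute t'_i = t_i - 1 (so t'_i >= 0). Then sum t'_i = 32 - 7 = 25.
Stars and bars: C(25+7-1, 7-1) = C(31,6).

Final answer: C(31,6) = 736281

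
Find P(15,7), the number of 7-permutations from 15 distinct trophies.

P(15,7) = 15!/(15-7)! = 15!/8!.

Final answer: P(15,7) = 32432400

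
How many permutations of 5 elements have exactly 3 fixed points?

Choose which 3 elements are fixed: C(5,3) = 10.
Derange the remaining 2 using D(j) = (j-1)(D(j-1) + D(j-2)), D(0)=1, D(1)=0: D(2)=1.
Total: 10 x 1.

Final answer: C(5,3) D(2) = 10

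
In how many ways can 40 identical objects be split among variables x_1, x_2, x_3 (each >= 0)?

Stars and bars with 40 stars and 2 bars:
C(40+3-1, 3-1) = C(42,2).

Final answer: C(42,2) = 861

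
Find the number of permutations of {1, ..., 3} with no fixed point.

Use the recurrence D(n) = (n-1)(D(n-1) + D(n-2)) with D(0)=1, D(1)=0.
D(2) = 1 x (0 + 1) = 1
D(3) = 2 x (D(2) + D(1)) = 2 x (1 + 0)

Final answer: D(3) = 2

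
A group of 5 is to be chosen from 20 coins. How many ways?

C(20,5) = 20!/(5! x (20-5)!).

Final answer: C(20,5) = 15504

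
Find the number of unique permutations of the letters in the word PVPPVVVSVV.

Letters (P:3, S:1, V:6). Total letters: 10.
Permutations = 10!/(6! x 3!).

Final answer: 840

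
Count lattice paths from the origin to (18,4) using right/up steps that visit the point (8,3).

Paths (0,0)->(8,3): C(11,3) = 165.
Paths (8,3)->(18,4): C(11,1) = 11.
By multiplication principle: 165 x 11.

Final answer: 1815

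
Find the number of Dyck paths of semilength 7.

Total monotonic paths to (7,7): C(14,7) = 3432.
Paths that cross above y=x (reflection bijection): C(14,8) = 3003.
Valid Dyck paths: 3432 - 3003.
(Equivalently, C_{7} = C(14,7)/8 = 3432/8.)

Final answer: C_{7} = 429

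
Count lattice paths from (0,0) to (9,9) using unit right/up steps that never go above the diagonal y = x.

Total monotonic paths to (9,9): C(18,9) = 48620.
A path is bad iff it touches y = x + 1; reflecting its initial segment maps bad paths bijectively onto all paths to (8,10), of which there are C(18,10) = 43758.
Valid Dyck paths: 48620 - 43758.
(This is the Catalan number C_{9}.)

Final answer: C_{9} = 4862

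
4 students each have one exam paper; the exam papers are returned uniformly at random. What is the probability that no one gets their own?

Use the recurrence D(n) = (n-1)(D(n-1) + D(n-2)) with D(0)=1, D(1)=0.
Building up: D(2)=1, D(3)=2, D(4)=9.
Total arrangements: 4! = 24.
Probability = D(4)/4! = 3/8.

Final answer: D(4)/4! = 9/24 = 0.375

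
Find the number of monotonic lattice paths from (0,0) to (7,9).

Each path has 7 right steps and 9 up steps in some order (16 steps total).
Choose which 9 of the 16 steps are up: C(16,9).

Final answer: C(16,9) = 11440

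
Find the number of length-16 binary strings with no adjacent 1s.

Classify by the final bit: ...0 gives a(n-1) strings, ...01 gives a(n-2) strings. Thus a(n) = a(n-1) + a(n-2) with a(1)=2, a(2)=3.
Iterating the recurrence: a(1)=2, a(2)=3, a(3)=5, a(4)=8, a(5)=13, a(6)=21, a(7)=34, a(8)=55, a(9)=89, a(10)=144, a(11)=233, a(12)=377, a(13)=610, a(14)=987, a(15)=1597, a(16)=2584.

Final answer: 2584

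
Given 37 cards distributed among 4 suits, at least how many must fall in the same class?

By pigeonhole with 37 objects and 4 categories: ceiling(37/4).

Final answer: 10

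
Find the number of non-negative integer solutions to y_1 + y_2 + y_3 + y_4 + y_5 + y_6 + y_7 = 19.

Stars and bars with 19 stars and 6 bars:
C(19+7-1, 7-1) = C(25,6).

Final answer: C(25,6) = 177100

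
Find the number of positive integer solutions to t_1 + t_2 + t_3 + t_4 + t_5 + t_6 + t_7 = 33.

Substitute t'_i = t_i - 1 (so t'_i >= 0). Then sum t'_i = 33 - 7 = 26.
Stars and bars: C(26+7-1, 7-1) = C(32,6).

Final answer: C(32,6) = 906192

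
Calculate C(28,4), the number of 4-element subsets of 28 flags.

C(28,4) = 28!/(4! x 24!).

Final answer: \binom{28}{4} = 20475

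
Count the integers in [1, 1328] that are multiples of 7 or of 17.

Multiples of 7: 189. Multiples of 17: 78. Of both (lcm=119): 11.
By inclusion-exclusion: 189 + 78 - 11.

Final answer: 256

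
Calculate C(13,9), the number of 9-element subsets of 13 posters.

C(13,9) = 13!/(9! x 4!).

Final answer: \binom{13}{9} = 715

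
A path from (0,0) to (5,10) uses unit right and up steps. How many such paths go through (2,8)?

Paths (0,0)->(2,8): C(10,8) = 45.
Paths (2,8)->(5,10): C(5,2) = 10.
By multiplication principle: 45 x 10.

Final answer: 450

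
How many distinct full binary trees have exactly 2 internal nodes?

This is a standard Catalan-number count: the answer is C_n. Here n = 2.
Using C_0 = 1 and C_(k+1) = C_k x 2(2k+1)/(k+2), build up term by term: C_1=1, C_2=2.

Final answer: C_{2} = 2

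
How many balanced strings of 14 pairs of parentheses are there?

This is a standard Catalan-number count: the answer is C_n. Here n = 14 (pairs).
Using C_0 = 1 and C_(k+1) = C_k x 2(2k+1)/(k+2), build up term by term: C_1=1, C_2=2, C_3=5, C_4=14, C_5=42, C_6=132, C_7=429, C_8=1430, C_9=4862, C_10=16796, C_11=58786, C_12=208012, C_13=742900, C_14=2674440.

Final answer: C_{14} = 2674440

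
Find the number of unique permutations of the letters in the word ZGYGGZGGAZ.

Letters (A:1, G:5, Y:1, Z:3). Total letters: 10.
Permutations = 10!/(5! x 3!).

Final answer: 5040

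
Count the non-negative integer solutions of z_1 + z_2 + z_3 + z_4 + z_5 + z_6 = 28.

Stars and bars with 28 stars and 5 bars:
C(28+6-1, 6-1) = C(33,5).

Final answer: C(33,5) = 237336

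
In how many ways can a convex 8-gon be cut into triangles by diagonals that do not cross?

This is a standard Catalan-number count: the answer is C_n. Here n = 8 - 2 = 6.
C_n = C(2n,n) - C(2n,n+1), so C_{6} = C(12,6) - C(12,7) = 924 - 792.

Final answer: C_{6} = 132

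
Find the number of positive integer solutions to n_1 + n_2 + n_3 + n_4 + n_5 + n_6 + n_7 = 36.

Substitute n'_i = n_i - 1 (so n'_i >= 0). Then sum n'_i = 36 - 7 = 29.
Stars and bars: C(29+7-1, 7-1) = C(35,6).

Final answer: C(35,6) = 1623160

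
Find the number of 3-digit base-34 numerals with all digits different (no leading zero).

The leading digit has 33 choices (anything but zero); the next has 33 (anything but the first), then 32, and so on, one fewer each time.
Total: 33 x 33 x 32.

Final answer: 34848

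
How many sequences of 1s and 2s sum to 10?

Condition on the final move: it is a 1-step (f(n-1) ways to get there) or a 2-step (f(n-2) ways), so f(n) = f(n-1) + f(n-2), with f(1)=1, f(2)=2.
Iterating the recurrence: f(1)=1, f(2)=2, f(3)=3, f(4)=5, f(5)=8, f(6)=13, f(7)=21, f(8)=34, f(9)=55, f(10)=89.

Final answer: 89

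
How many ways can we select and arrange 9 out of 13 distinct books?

P(13,9) = 13!/(13-9)! = 13!/4!.

Final answer: P(13,9) = 259459200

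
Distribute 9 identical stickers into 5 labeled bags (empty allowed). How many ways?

Stars and bars: C(n+k-1, k-1) = C(13,4).

Final answer: C(13,4) = 715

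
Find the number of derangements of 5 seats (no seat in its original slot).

Derangements satisfy D(n) = (n-1)(D(n-1) + D(n-2)), starting from D(0)=1, D(1)=0.
D(2) = 1 x (0 + 1) = 1
D(3) = 2 x (1 + 0) = 2
D(4) = 3 x (2 + 1) = 9
D(5) = 4 x (D(4) + D(3)) = 4 x (9 + 2)

Final answer: D(5) = 44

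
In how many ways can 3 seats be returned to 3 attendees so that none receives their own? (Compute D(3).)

D(n) = (n-1)(D(n-1) + D(n-2)), D(0)=1, D(1)=0.
D(2) = 1 x (0 + 1) = 1
D(3) = 2 x (D(2) + D(1)) = 2 x (1 + 0)

Final answer: D(3) = 2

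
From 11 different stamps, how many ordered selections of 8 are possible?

P(11,8) = 11!/(11-8)! = 11!/3!.

Final answer: P(11,8) = 6652800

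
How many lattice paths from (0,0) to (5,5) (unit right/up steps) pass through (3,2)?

Paths (0,0)->(3,2): C(5,2) = 10.
Paths (3,2)->(5,5): C(5,3) = 10.
By multiplication principle: 10 x 10.

Final answer: 100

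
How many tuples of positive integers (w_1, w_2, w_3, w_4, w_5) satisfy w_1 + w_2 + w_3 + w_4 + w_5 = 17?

Substitute w'_i = w_i - 1 (so w'_i >= 0). Then sum w'_i = 17 - 5 = 12.
Stars and bars: C(12+5-1, 5-1) = C(16,4).

Final answer: C(16,4) = 1820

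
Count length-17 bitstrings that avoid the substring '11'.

Let a(n) count valid strings. If the last bit is 0 the prefix is any valid string of length n-1; if it is 1 the string must end in 01 with a valid prefix of length n-2. So a(n) = a(n-1) + a(n-2), a(1)=2, a(2)=3.
Computing successive values: a(1)=2, a(2)=3, a(3)=5, a(4)=8, a(5)=13, a(6)=21, a(7)=34, a(8)=55, a(9)=89, a(10)=144, a(11)=233, a(12)=377, a(13)=610, a(14)=987, a(15)=1597, a(16)=2584, a(17)=4181.

Final answer: 4181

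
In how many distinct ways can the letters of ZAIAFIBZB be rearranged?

Letters (A:2, B:2, F:1, I:2, Z:2). Total letters: 9.
Permutations = 9!/(2! x 2! x 2! x 2!).

Final answer: 22680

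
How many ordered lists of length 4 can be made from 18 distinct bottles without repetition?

P(18,4) = 18!/(18-4)! = 18!/14!.

Final answer: P(18,4) = 73440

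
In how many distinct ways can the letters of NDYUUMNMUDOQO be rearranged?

Letters (D:2, M:2, N:2, O:2, Q:1, U:3, Y:1). Total letters: 13.
Permutations = 13!/(3! x 2! x 2! x 2! x 2!).

Final answer: 64864800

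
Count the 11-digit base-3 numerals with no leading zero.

In base 3, the leading digit has 2 choices (1..2); each of the remaining 10 digits has 3 choices.
Total: 2 x 3^10.

Final answer: 118098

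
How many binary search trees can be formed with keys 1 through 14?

This is counted by the nth Catalan number C_n. Here n = 14.
C_n = (2n)!/(n!(n+1)!), so C_{14} = 28!/(14! x 15!) = C(28,14)/15 = 40116600/15.

Final answer: C_{14} = 2674440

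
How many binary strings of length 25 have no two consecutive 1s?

A valid string ends in 0 (append to any length-(n-1) valid string) or in 01 (append to any length-(n-2) valid string), so a(n) = a(n-1) + a(n-2) with a(1)=2, a(2)=3.
Iterating the recurrence: a(1)=2, a(2)=3, a(3)=5, a(4)=8, a(5)=13, a(6)=21, a(7)=34, a(8)=55, a(9)=89, a(10)=144, a(11)=233, a(12)=377, a(13)=610, a(14)=987, a(15)=1597, a(16)=2584, a(17)=4181, a(18)=6765, a(19)=10946, a(20)=17711, a(21)=28657, a(22)=46368, a(23)=75025, a(24)=121393, a(25)=196418.

Final answer: 196418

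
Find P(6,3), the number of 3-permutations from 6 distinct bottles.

P(6,3) = 6!/(6-3)! = 6!/3!.

Final answer: P(6,3) = 120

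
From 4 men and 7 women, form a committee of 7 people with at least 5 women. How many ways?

Sum over valid woman counts:
C(7,5)C(4,2) = 126
C(7,6)C(4,1) = 28
C(7,7)C(4,0) = 1
Total: 126 + 28 + 1.

Final answer: 155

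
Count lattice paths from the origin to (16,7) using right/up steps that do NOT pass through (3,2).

Total paths to (16,7): C(23,7) = 245157.
Paths through (3,2): C(5,2) x C(18,5) = 85680.
Avoiding (3,2): 245157 - 85680.

Final answer: 159477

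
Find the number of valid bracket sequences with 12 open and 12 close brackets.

This is counted by the nth Catalan number C_n. Here n = 12 (pairs).
C_n = C(2n,n)/(n+1), so C_{12} = C(24,12)/13 = 2704156/13.

Final answer: C_{12} = 208012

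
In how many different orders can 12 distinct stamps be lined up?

The number of ways to arrange 12 distinct objects is 12!.

Final answer: 12! = 479001600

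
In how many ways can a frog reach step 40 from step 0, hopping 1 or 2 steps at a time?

Let f(n) be the number of climbs. Removing the last move (1 or 2 steps) gives f(n) = f(n-1) + f(n-2); base cases f(1)=1, f(2)=2.
Computing successive values: f(1)=1, f(2)=2, f(3)=3, f(4)=5, f(5)=8, f(6)=13, f(7)=21, f(8)=34, f(9)=55, f(10)=89, f(11)=144, f(12)=233, f(13)=377, f(14)=610, f(15)=987, f(16)=1597, f(17)=2584, f(18)=4181, f(19)=6765, f(20)=10946, f(21)=17711, f(22)=28657, f(23)=46368, f(24)=75025, f(25)=121393, f(26)=196418, f(27)=317811, f(28)=514229, f(29)=832040, f(30)=1346269, f(31)=2178309, f(32)=3524578, f(33)=5702887, f(34)=9227465, f(35)=14930352, f(36)=24157817, f(37)=39088169, f(38)=63245986, f(39)=102334155, f(40)=165580141.

Final answer: 165580141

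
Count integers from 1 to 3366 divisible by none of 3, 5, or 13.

|div by 3|=1122, |div by 5|=673, |div by 13|=258.
|div by 3&5|=224, |div by 3&13|=86, |div by 5&13|=51, |div by all|=17.
By inclusion-exclusion, divisible by at least one: 1122+673+258-224-86-51+17 = 1709.
Not divisible by any: 3366 - 1709.

Final answer: 1657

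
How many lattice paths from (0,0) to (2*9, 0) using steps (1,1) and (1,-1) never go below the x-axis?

Total monotonic paths to (9,9): C(18,9) = 48620.
A path is bad iff it touches y = x + 1; reflecting its initial segment maps bad paths bijectively onto all paths to (8,10), of which there are C(18,10) = 43758.
Valid Dyck paths: 48620 - 43758.
(These counts are the Catalan numbers.)

Final answer: C_{9} = 4862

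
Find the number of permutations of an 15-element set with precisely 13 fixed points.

Choose which 13 elements are fixed: C(15,13) = 105.
Derange the remaining 2 using D(j) = (j-1)(D(j-1) + D(j-2)), D(0)=1, D(1)=0: D(2)=1.
Total: 105 x 1.

Final answer: C(15,13) D(2) = 105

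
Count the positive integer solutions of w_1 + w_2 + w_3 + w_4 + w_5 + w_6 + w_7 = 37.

Substitute w'_i = w_i - 1 (so w'_i >= 0). Then sum w'_i = 37 - 7 = 30.
Stars and bars: C(30+7-1, 7-1) = C(36,6).

Final answer: C(36,6) = 1947792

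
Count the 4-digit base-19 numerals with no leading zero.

Leading digit: 18 options (nonzero). Other 3 digit(s): 19 options each.
Total: 18 x 19^3.

Final answer: 123462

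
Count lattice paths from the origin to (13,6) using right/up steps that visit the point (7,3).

Paths (0,0)->(7,3): C(10,3) = 120.
Paths (7,3)->(13,6): C(9,3) = 84.
By multiplication principle: 120 x 84.

Final answer: 10080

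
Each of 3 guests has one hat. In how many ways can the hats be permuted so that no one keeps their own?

Derangements satisfy D(n) = (n-1)(D(n-1) + D(n-2)), starting from D(0)=1, D(1)=0.
D(2) = 1 x (0 + 1) = 1
D(3) = 2 x (D(2) + D(1)) = 2 x (1 + 0)

Final answer: D(3) = 2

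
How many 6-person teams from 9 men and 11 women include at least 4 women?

Sum over valid woman counts:
C(11,4)C(9,2) = 11880
C(11,5)C(9,1) = 4158
C(11,6)C(9,0) = 462
Total: 11880 + 4158 + 462.

Final answer: 16500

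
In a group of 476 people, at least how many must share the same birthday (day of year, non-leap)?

There are 365 possible values for birthday (day of year, non-leap). With 476 people and 365 categories, by pigeonhole: ceiling(476/365).

Final answer: 2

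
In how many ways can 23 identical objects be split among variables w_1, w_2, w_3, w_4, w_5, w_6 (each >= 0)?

Stars and bars with 23 stars and 5 bars:
C(23+6-1, 6-1) = C(28,5).

Final answer: C(28,5) = 98280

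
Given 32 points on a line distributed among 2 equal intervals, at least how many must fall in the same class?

By pigeonhole with 32 objects and 2 categories: ceiling(32/2).

Final answer: 16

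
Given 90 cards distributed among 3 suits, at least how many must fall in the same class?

By pigeonhole with 90 objects and 3 categories: ceiling(90/3).

Final answer: 30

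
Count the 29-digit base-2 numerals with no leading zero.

Leading digit: 1 options (nonzero). Other 28 digit(s): 2 options each.
Total: 1 x 2^28.

Final answer: 268435456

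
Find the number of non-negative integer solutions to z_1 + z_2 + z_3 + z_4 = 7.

Stars and bars with 7 stars and 3 bars:
C(7+4-1, 4-1) = C(10,3).

Final answer: C(10,3) = 120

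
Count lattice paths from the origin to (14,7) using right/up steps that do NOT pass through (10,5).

Total paths to (14,7): C(21,7) = 116280.
Paths through (10,5): C(15,5) x C(6,2) = 45045.
Avoiding (10,5): 116280 - 45045.

Final answer: 71235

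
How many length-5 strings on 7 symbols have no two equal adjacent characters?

Let g(n) count such strings. g(1) = 7, and each valid string of length n-1 extends in 6 ways (any symbol but the last), so g(n) = 6 g(n-1).
Total: g(5) = 7 x 6^4.

Final answer: 7 x 6^{4} = 9072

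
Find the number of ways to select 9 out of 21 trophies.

C(21,9) = 21!/(9! x 12!).

Final answer: \binom{21}{9} = 293930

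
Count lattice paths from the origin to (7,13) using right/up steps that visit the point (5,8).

Paths (0,0)->(5,8): C(13,8) = 1287.
Paths (5,8)->(7,13): C(7,5) = 21.
By multiplication principle: 1287 x 21.

Final answer: 27027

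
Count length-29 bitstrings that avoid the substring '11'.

A valid string ends in 0 (append to any length-(n-1) valid string) or in 01 (append to any length-(n-2) valid string), so a(n) = a(n-1) + a(n-2) with a(1)=2, a(2)=3.
Building up term by term: a(1)=2, a(2)=3, a(3)=5, a(4)=8, a(5)=13, a(6)=21, a(7)=34, a(8)=55, a(9)=89, a(10)=144, a(11)=233, a(12)=377, a(13)=610, a(14)=987, a(15)=1597, a(16)=2584, a(17)=4181, a(18)=6765, a(19)=10946, a(20)=17711, a(21)=28657, a(22)=46368, a(23)=75025, a(24)=121393, a(25)=196418, a(26)=317811, a(27)=514229, a(28)=832040, a(29)=1346269.

Final answer: 1346269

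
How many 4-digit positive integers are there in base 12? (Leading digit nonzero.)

Leading digit: 11 options (nonzero). Other 3 digit(s): 12 options each.
Total: 11 x 12^3.

Final answer: 19008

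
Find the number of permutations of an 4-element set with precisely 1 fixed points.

Choose which 1 elements are fixed: C(4,1) = 4.
Derange the remaining 3 using D(j) = (j-1)(D(j-1) + D(j-2)), D(0)=1, D(1)=0: D(2)=1, D(3)=2.
Total: 4 x 2.

Final answer: C(4,1) D(3) = 8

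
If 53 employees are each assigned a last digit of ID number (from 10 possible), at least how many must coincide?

There are 10 possible values for last digit of ID number. With 53 employees and 10 categories, by pigeonhole: ceiling(53/10).

Final answer: 6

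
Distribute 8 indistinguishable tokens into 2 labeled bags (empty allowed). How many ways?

Stars and bars: C(n+k-1, k-1) = C(9,1).

Final answer: C(9,1) = 9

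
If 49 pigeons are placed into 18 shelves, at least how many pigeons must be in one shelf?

By the pigeonhole principle: ceiling(49/18).

Final answer: 3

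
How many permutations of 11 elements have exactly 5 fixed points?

Choose which 5 elements are fixed: C(11,5) = 462.
Derange the remaining 6 using D(j) = (j-1)(D(j-1) + D(j-2)), D(0)=1, D(1)=0: D(2)=1, D(3)=2, D(4)=9, D(5)=44, D(6)=265.
Total: 462 x 265.

Final answer: C(11,5) D(6) = 122430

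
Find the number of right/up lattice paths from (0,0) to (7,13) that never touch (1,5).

Total paths to (7,13): C(20,13) = 77520.
Paths through (1,5): C(6,5) x C(14,8) = 18018.
Avoiding (1,5): 77520 - 18018.

Final answer: 59502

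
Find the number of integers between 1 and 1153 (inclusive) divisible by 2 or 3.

Multiples of 2: 576. Multiples of 3: 384. Of both (lcm=6): 192.
By inclusion-exclusion: 576 + 384 - 192.

Final answer: 768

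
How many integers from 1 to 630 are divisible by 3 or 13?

Multiples of 3: 210. Multiples of 13: 48. Of both (lcm=39): 16.
By inclusion-exclusion: 210 + 48 - 16.

Final answer: 242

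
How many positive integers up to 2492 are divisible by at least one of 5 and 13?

Multiples of 5: 498. Multiples of 13: 191. Of both (lcm=65): 38.
By inclusion-exclusion: 498 + 191 - 38.

Final answer: 651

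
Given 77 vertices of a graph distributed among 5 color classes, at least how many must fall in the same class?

By pigeonhole with 77 objects and 5 categories: ceiling(77/5).

Final answer: 16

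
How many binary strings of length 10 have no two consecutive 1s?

A valid string ends in 0 (append to any length-(n-1) valid string) or in 01 (append to any length-(n-2) valid string), so a(n) = a(n-1) + a(n-2) with a(1)=2, a(2)=3.
Building up term by term: a(1)=2, a(2)=3, a(3)=5, a(4)=8, a(5)=13, a(6)=21, a(7)=34, a(8)=55, a(9)=89, a(10)=144.

Final answer: 144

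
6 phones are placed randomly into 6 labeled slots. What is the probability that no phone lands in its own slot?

D(n) = (n-1)(D(n-1) + D(n-2)), D(0)=1, D(1)=0.
Building up: D(2)=1, D(3)=2, D(4)=9, D(5)=44, D(6)=265.
Total arrangements: 6! = 720.
Probability = D(6)/6! = 53/144.

Final answer: D(6)/6! = 265/720 = 0.368056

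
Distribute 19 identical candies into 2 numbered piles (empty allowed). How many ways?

Stars and bars: C(n+k-1, k-1) = C(20,1).

Final answer: C(20,1) = 20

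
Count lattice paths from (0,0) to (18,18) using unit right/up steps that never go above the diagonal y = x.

Total monotonic paths to (18,18): C(36,18) = 9075135300.
A path is bad iff it touches y = x + 1; reflecting its initial segment maps bad paths bijectively onto all paths to (17,19), of which there are C(36,19) = 8597496600.
Valid Dyck paths: 9075135300 - 8597496600.
(This is the Catalan number C_{18}.)

Final answer: C_{18} = 477638700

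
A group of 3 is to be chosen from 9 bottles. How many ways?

C(9,3) = 9!/(3! x 6!).

Final answer: \binom{9}{3} = 84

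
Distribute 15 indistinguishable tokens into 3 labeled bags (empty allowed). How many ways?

Stars and bars: C(n+k-1, k-1) = C(17,2).

Final answer: C(17,2) = 136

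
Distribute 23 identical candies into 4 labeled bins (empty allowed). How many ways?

Stars and bars: C(n+k-1, k-1) = C(26,3).

Final answer: C(26,3) = 2600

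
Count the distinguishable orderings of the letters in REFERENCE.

Letters (C:1, E:4, F:1, N:1, R:2). Total letters: 9.
Permutations = 9!/(4! x 2!).

Final answer: 7560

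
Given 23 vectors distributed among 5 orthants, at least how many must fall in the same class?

By pigeonhole with 23 objects and 5 categories: ceiling(23/5).

Final answer: 5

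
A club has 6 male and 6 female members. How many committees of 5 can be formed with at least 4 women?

Sum over valid woman counts:
C(6,4)C(6,1) = 90
C(6,5)C(6,0) = 6
Total: 90 + 6.

Final answer: 96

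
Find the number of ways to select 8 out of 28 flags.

C(28,8) = 28!/(8! x 20!).

Final answer: \binom{28}{8} = 3108105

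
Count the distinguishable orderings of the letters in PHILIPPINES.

Letters (E:1, H:1, I:3, L:1, N:1, P:3, S:1). Total letters: 11.
Permutations = 11!/(3! x 3!).

Final answer: 1108800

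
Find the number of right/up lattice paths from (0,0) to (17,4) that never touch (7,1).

Total paths to (17,4): C(21,4) = 5985.
Paths through (7,1): C(8,1) x C(13,3) = 2288.
Avoiding (7,1): 5985 - 2288.

Final answer: 3697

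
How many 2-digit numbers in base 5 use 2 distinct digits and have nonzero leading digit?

First digit: 4 (nonzero). Second: 4 (not first). Third: 3, etc.
Total: 4 x 4.

Final answer: 16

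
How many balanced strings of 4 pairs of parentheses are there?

This is counted by the nth Catalan number C_n. Here n = 4 (pairs).
C_n = (2n)!/(n!(n+1)!), so C_{4} = 8!/(4! x 5!) = C(8,4)/5 = 70/5.

Final answer: C_{4} = 14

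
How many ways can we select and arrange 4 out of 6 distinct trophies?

P(6,4) = 6!/(6-4)! = 6!/2!.

Final answer: P(6,4) = 360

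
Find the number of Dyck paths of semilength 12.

Total monotonic paths to (12,12): C(24,12) = 2704156.
A path is bad iff it touches y = x + 1; reflecting its initial segment maps bad paths bijectively onto all paths to (11,13), of which there are C(24,13) = 2496144.
Valid Dyck paths: 2704156 - 2496144.
(This is the Catalan number C_{12}.)

Final answer: C_{12} = 208012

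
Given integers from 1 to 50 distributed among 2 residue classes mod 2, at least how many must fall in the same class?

By pigeonhole with 50 objects and 2 categories: ceiling(50/2).

Final answer: 25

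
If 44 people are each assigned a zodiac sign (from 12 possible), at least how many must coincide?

There are 12 possible values for zodiac sign. With 44 people and 12 categories, by pigeonhole: ceiling(44/12).

Final answer: 4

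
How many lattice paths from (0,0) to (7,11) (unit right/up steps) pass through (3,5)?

Paths (0,0)->(3,5): C(8,5) = 56.
Paths (3,5)->(7,11): C(10,6) = 210.
By multiplication principle: 56 x 210.

Final answer: 11760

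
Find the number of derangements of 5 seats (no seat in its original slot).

Derangements satisfy D(n) = (n-1)(D(n-1) + D(n-2)), starting from D(0)=1, D(1)=0.
D(2) = 1 x (0 + 1) = 1
D(3) = 2 x (1 + 0) = 2
D(4) = 3 x (2 + 1) = 9
D(5) = 4 x (D(4) + D(3)) = 4 x (9 + 2)

Final answer: D(5) = 44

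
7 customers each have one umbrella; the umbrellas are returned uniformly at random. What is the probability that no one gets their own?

D(n) = (n-1)(D(n-1) + D(n-2)), D(0)=1, D(1)=0.
Building up: D(2)=1, D(3)=2, D(4)=9, D(5)=44, D(6)=265, D(7)=1854.
Total arrangements: 7! = 5040.
Probability = D(7)/7! = 103/280.

Final answer: D(7)/7! = 1854/5040 = 0.367857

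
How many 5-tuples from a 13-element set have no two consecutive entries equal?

First character: 13 choices. Each subsequent: 12 choices (must differ from the previous one).
Total: 13 x 12^4.

Final answer: 13 x 12^{4} = 269568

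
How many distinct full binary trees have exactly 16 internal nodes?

This is counted by the nth Catalan number C_n. Here n = 16.
C_n = C(2n,n)/(n+1), so C_{16} = C(32,16)/17 = 601080390/17.

Final answer: C_{16} = 35357670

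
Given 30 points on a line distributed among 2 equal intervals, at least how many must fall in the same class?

By pigeonhole with 30 objects and 2 categories: ceiling(30/2).

Final answer: 15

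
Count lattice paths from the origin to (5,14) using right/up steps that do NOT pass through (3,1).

Total paths to (5,14): C(19,14) = 11628.
Paths through (3,1): C(4,1) x C(15,13) = 420.
Avoiding (3,1): 11628 - 420.

Final answer: 11208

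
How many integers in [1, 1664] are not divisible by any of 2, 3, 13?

|div by 2|=832, |div by 3|=554, |div by 13|=128.
|div by 2&3|=277, |div by 2&13|=64, |div by 3&13|=42, |div by all|=21.
By inclusion-exclusion, divisible by at least one: 832+554+128-277-64-42+21 = 1152.
Not divisible by any: 1664 - 1152.

Final answer: 512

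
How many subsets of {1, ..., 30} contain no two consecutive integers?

Condition on whether n belongs to the subset: if not, any valid subset of {1, ..., n-1} works (a(n-1)); if so, n-1 is excluded and the rest is a valid subset of {1, ..., n-2} (a(n-2)). Hence a(n) = a(n-1) + a(n-2), a(1)=2, a(2)=3.
Iterating the recurrence: a(1)=2, a(2)=3, a(3)=5, a(4)=8, a(5)=13, a(6)=21, a(7)=34, a(8)=55, a(9)=89, a(10)=144, a(11)=233, a(12)=377, a(13)=610, a(14)=987, a(15)=1597, a(16)=2584, a(17)=4181, a(18)=6765, a(19)=10946, a(20)=17711, a(21)=28657, a(22)=46368, a(23)=75025, a(24)=121393, a(25)=196418, a(26)=317811, a(27)=514229, a(28)=832040, a(29)=1346269, a(30)=2178309.

Final answer: 2178309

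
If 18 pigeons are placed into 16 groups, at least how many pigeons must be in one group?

By the pigeonhole principle: ceiling(18/16).

Final answer: 2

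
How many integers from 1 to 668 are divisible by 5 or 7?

Multiples of 5: 133. Multiples of 7: 95. Of both (lcm=35): 19.
By inclusion-exclusion: 133 + 95 - 19.

Final answer: 209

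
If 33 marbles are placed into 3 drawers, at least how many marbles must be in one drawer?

By the pigeonhole principle: ceiling(33/3).

Final answer: 11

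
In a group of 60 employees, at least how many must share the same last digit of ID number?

There are 10 possible values for last digit of ID number. With 60 employees and 10 categories, by pigeonhole: ceiling(60/10).

Final answer: 6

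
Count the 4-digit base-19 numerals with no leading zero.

Leading digit: 18 options (nonzero). Other 3 digit(s): 19 options each.
Total: 18 x 19^3.

Final answer: 123462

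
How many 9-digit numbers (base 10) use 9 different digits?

First digit: 9 (not 0). Second: 9 (not first). Third: 8, etc.
Total: 9 x 9 x 8 x 7 x 6 x 5 x 4 x 3 x 2.

Final answer: 3265920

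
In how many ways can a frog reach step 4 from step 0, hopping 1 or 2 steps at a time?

Condition on the final move: it is a 1-step (f(n-1) ways to get there) or a 2-step (f(n-2) ways), so f(n) = f(n-1) + f(n-2), with f(1)=1, f(2)=2.
Iterating the recurrence: f(1)=1, f(2)=2, f(3)=3, f(4)=5.

Final answer: 5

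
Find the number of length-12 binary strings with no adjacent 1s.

A valid string ends in 0 (append to any length-(n-1) valid string) or in 01 (append to any length-(n-2) valid string), so a(n) = a(n-1) + a(n-2) with a(1)=2, a(2)=3.
Computing successive values: a(1)=2, a(2)=3, a(3)=5, a(4)=8, a(5)=13, a(6)=21, a(7)=34, a(8)=55, a(9)=89, a(10)=144, a(11)=233, a(12)=377.

Final answer: 377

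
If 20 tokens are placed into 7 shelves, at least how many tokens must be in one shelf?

By the pigeonhole principle: ceiling(20/7).

Final answer: 3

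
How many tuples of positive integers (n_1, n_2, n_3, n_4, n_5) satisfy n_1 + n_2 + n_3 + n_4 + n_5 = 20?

Substitute n'_i = n_i - 1 (so n'_i >= 0). Then sum n'_i = 20 - 5 = 15.
Stars and bars: C(15+5-1, 5-1) = C(19,4).

Final answer: C(19,4) = 3876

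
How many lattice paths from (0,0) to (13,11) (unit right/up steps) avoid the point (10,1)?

Total paths to (13,11): C(24,11) = 2496144.
Paths through (10,1): C(11,1) x C(13,10) = 3146.
Avoiding (10,1): 2496144 - 3146.

Final answer: 2492998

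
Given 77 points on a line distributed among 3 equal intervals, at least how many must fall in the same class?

By pigeonhole with 77 objects and 3 categories: ceiling(77/3).

Final answer: 26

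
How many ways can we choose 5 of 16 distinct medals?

C(16,5) = 16!/(5! x 11!).

Final answer: \binom{16}{5} = 4368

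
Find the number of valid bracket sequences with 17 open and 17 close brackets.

This is counted by the nth Catalan number C_n. Here n = 17 (pairs).
C_n = (2n)!/(n!(n+1)!), so C_{17} = 34!/(17! x 18!) = C(34,17)/18 = 2333606220/18.

Final answer: C_{17} = 129644790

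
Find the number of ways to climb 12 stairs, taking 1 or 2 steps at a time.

Let f(n) be the number of climbs. Removing the last move (1 or 2 steps) gives f(n) = f(n-1) + f(n-2); base cases f(1)=1, f(2)=2.
Iterating the recurrence: f(1)=1, f(2)=2, f(3)=3, f(4)=5, f(5)=8, f(6)=13, f(7)=21, f(8)=34, f(9)=55, f(10)=89, f(11)=144, f(12)=233.

Final answer: 233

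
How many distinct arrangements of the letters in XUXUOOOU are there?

Letters (O:3, U:3, X:2). Total letters: 8.
Permutations = 8!/(3! x 3! x 2!).

Final answer: 560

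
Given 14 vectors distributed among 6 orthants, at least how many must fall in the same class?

By pigeonhole with 14 objects and 6 categories: ceiling(14/6).

Final answer: 3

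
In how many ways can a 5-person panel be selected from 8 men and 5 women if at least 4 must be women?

Sum over valid woman counts:
C(5,4)C(8,1) = 40
C(5,5)C(8,0) = 1
Total: 40 + 1.

Final answer: 41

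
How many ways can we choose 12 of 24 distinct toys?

C(24,12) = 24!/(12! x 12!).

Final answer: \binom{24}{12} = 2704156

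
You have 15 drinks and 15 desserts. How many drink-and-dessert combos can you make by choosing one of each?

By the multiplication principle: 15 x 15.

Final answer: 225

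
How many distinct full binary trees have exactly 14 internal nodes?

The structures are counted by the Catalan number C_n. Here n = 14.
C_n = C(2n,n)/(n+1), so C_{14} = C(28,14)/15 = 40116600/15.

Final answer: C_{14} = 2674440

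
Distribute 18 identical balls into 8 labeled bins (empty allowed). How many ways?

Stars and bars: C(n+k-1, k-1) = C(25,7).

Final answer: C(25,7) = 480700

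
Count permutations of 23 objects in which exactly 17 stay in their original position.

Choose which 17 elements are fixed: C(23,17) = 100947.
Derange the remaining 6 using D(j) = (j-1)(D(j-1) + D(j-2)), D(0)=1, D(1)=0: D(2)=1, D(3)=2, D(4)=9, D(5)=44, D(6)=265.
Total: 100947 x 265.

Final answer: C(23,17) D(6) = 26750955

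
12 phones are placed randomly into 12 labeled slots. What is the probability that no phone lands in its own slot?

Derangements satisfy D(n) = (n-1)(D(n-1) + D(n-2)), starting from D(0)=1, D(1)=0.
Building up: D(2)=1, D(3)=2, D(4)=9, D(5)=44, D(6)=265, D(7)=1854, D(8)=14833, D(9)=133496, D(10)=1334961, D(11)=14684570, D(12)=176214841.
Total arrangements: 12! = 479001600.
Probability = D(12)/12! = 16019531/43545600.

Final answer: D(12)/12! = 176214841/479001600 = 0.367879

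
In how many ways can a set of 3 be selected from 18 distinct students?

C(18,3) = 18!/(3! x 15!).

Final answer: \binom{18}{3} = 816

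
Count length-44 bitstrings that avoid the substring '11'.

A valid string ends in 0 (append to any length-(n-1) valid string) or in 01 (append to any length-(n-2) valid string), so a(n) = a(n-1) + a(n-2) with a(1)=2, a(2)=3.
Building up term by term: a(1)=2, a(2)=3, a(3)=5, a(4)=8, a(5)=13, a(6)=21, a(7)=34, a(8)=55, a(9)=89, a(10)=144, a(11)=233, a(12)=377, a(13)=610, a(14)=987, a(15)=1597, a(16)=2584, a(17)=4181, a(18)=6765, a(19)=10946, a(20)=17711, a(21)=28657, a(22)=46368, a(23)=75025, a(24)=121393, a(25)=196418, a(26)=317811, a(27)=514229, a(28)=832040, a(29)=1346269, a(30)=2178309, a(31)=3524578, a(32)=5702887, a(33)=9227465, a(34)=14930352, a(35)=24157817, a(36)=39088169, a(37)=63245986, a(38)=102334155, a(39)=165580141, a(40)=267914296, a(41)=433494437, a(42)=701408733, a(43)=1134903170, a(44)=1836311903.

Final answer: 1836311903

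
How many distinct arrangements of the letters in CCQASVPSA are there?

Letters (A:2, C:2, P:1, Q:1, S:2, V:1). Total letters: 9.
Permutations = 9!/(2! x 2! x 2!).

Final answer: 45360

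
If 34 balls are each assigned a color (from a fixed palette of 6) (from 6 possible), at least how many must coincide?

There are 6 possible values for color (from a fixed palette of 6). With 34 balls and 6 categories, by pigeonhole: ceiling(34/6).

Final answer: 6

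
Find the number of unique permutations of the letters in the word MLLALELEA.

Letters (A:2, E:2, L:4, M:1). Total letters: 9.
Permutations = 9!/(4! x 2! x 2!).

Final answer: 3780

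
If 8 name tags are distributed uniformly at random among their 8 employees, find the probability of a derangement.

D(n) = (n-1)(D(n-1) + D(n-2)), D(0)=1, D(1)=0.
Building up: D(2)=1, D(3)=2, D(4)=9, D(5)=44, D(6)=265, D(7)=1854, D(8)=14833.
Total arrangements: 8! = 40320.
Probability = D(8)/8! = 2119/5760.

Final answer: D(8)/8! = 14833/40320 = 0.367882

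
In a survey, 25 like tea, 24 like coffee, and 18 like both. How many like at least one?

|A union B| = |A| + |B| - |A intersect B| = 25 + 24 - 18.

Final answer: 31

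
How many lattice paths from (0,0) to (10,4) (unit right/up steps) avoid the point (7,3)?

Total paths to (10,4): C(14,4) = 1001.
Paths through (7,3): C(10,3) x C(4,1) = 480.
Avoiding (7,3): 1001 - 480.

Final answer: 521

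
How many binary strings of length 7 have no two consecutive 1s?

Classify by the final bit: ...0 gives a(n-1) strings, ...01 gives a(n-2) strings. Thus a(n) = a(n-1) + a(n-2) with a(1)=2, a(2)=3.
Building up term by term: a(1)=2, a(2)=3, a(3)=5, a(4)=8, a(5)=13, a(6)=21, a(7)=34.

Final answer: 34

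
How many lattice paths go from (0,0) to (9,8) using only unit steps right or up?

Each path has 9 right steps and 8 up steps in some order (17 steps total).
Choose which 8 of the 17 steps are up: C(17,8).

Final answer: C(17,8) = 24310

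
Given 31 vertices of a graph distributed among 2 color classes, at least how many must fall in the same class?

By pigeonhole with 31 objects and 2 categories: ceiling(31/2).

Final answer: 16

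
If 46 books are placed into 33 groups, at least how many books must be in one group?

By the pigeonhole principle: ceiling(46/33).

Final answer: 2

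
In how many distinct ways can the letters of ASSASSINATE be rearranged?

Letters (A:3, E:1, I:1, N:1, S:4, T:1). Total letters: 11.
Permutations = 11!/(4! x 3!).

Final answer: 277200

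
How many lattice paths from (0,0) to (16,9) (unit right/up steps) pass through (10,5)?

Paths (0,0)->(10,5): C(15,5) = 3003.
Paths (10,5)->(16,9): C(10,4) = 210.
By multiplication principle: 3003 x 210.

Final answer: 630630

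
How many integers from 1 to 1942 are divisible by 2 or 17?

Multiples of 2: 971. Multiples of 17: 114. Of both (lcm=34): 57.
By inclusion-exclusion: 971 + 114 - 57.

Final answer: 1028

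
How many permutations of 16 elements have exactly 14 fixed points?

Choose which 14 elements are fixed: C(16,14) = 120.
Derange the remaining 2 using D(j) = (j-1)(D(j-1) + D(j-2)), D(0)=1, D(1)=0: D(2)=1.
Total: 120 x 1.

Final answer: C(16,14) D(2) = 120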